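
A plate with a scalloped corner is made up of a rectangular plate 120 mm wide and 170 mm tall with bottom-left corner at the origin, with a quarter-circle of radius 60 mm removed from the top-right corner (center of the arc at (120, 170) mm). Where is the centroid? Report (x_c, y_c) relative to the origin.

plate: A = 120 × 170 = 20400.00, centroid at (60.00, 85.00).
removed quarter-circle: A = −¼π·60² = -2827.43, centroid at (94.54, 144.54).
ΣA = 17572.57 mm², ΣAx_c = 956707.99 mm³, ΣAy_c = 1325336.32 mm³.
x_c = 956707.99/17572.57 = 54.44 mm; y_c = 1325336.32/17572.57 = 75.42 mm.

x_c = 54.44 mm, y_c = 75.42 mm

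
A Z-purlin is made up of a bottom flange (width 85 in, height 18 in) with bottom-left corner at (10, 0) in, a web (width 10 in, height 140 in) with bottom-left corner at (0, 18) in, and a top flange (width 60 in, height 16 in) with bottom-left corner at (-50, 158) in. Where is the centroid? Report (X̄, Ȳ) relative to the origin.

Part | A | x̄ᵢ | ȳᵢ | A·x̄ᵢ | A·ȳᵢ
bottom flange | 1530.00 | 52.50 | 9.00 | 80325.00 | 13770.00
web | 1400.00 | 5.00 | 88.00 | 7000.00 | 123200.00
top flange | 960.00 | -20.00 | 166.00 | -19200.00 | 159360.00
Σ | 3890.00 |  |  | 68125.00 | 296330.00
X̄ = 68125.00 / 3890.00 = 17.51 in
Ȳ = 296330.00 / 3890.00 = 76.18 in

X̄ = 17.51 in, Ȳ = 76.18 in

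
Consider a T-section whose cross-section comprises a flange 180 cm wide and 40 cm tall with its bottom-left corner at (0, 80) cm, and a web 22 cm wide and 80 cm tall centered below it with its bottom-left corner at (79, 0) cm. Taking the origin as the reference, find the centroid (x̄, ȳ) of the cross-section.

x̄ = 90.00 cm, ȳ = 88.21 cm

web: A = 22 × 80 = 1760.00, centroid at (90.00, 40.00).
flange: A = 180 × 40 = 7200.00, centroid at (90.00, 100.00).
ΣA = 8960.00 cm²
ΣAx̄ = (1760.00)(90.00) + (7200.00)(90.00) = 806400.00 cm³
ΣAȳ = (1760.00)(40.00) + (7200.00)(100.00) = 790400.00 cm³
x̄ = 806400.00 / 8960.00 = 90.00 cm
ȳ = 790400.00 / 8960.00 = 88.21 cm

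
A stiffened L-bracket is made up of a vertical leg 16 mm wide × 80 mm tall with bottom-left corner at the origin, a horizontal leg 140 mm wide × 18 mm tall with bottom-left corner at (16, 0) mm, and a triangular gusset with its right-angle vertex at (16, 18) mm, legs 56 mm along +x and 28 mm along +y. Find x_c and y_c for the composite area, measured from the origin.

x_c = 55.44 mm, y_c = 20.79 mm

vertical leg: A = 16 × 80 = 1280.00, centroid at (8.00, 40.00).
horizontal leg: A = 140 × 18 = 2520.00, centroid at (86.00, 9.00).
gusset: A = ½·56·28 = 784.00, centroid at (34.67, 27.33).
ΣA = 4584.00 mm²
ΣAx_c = (1280.00)(8.00) + (2520.00)(86.00) + (784.00)(34.67) = 254138.67 mm³
ΣAy_c = (1280.00)(40.00) + (2520.00)(9.00) + (784.00)(27.33) = 95309.33 mm³
x_c = 254138.67 / 4584.00 = 55.44 mm
y_c = 95309.33 / 4584.00 = 20.79 mm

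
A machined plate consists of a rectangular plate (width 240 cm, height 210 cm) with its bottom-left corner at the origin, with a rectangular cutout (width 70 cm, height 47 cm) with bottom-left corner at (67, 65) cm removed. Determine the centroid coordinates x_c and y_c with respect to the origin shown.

x_c = 121.26 cm, y_c = 106.15 cm

Part | A | x̄ᵢ | ȳᵢ | A·x̄ᵢ | A·ȳᵢ
plate | 50400.00 | 120.00 | 105.00 | 6048000.00 | 5292000.00
hole | -3290.00 | 102.00 | 88.50 | -335580.00 | -291165.00
Σ | 47110.00 |  |  | 5712420.00 | 5000835.00
x_c = 5712420.00 / 47110.00 = 121.26 cm
y_c = 5000835.00 / 47110.00 = 106.15 cm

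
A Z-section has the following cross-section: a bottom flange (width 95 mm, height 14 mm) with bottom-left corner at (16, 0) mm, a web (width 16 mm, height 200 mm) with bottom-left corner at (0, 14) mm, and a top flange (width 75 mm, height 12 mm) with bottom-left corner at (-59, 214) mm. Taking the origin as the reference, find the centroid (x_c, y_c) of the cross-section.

x_c = 16.70 mm, y_c = 105.36 mm

bottom flange: A = 95 × 14 = 1330.00, centroid at (63.50, 7.00).
web: A = 16 × 200 = 3200.00, centroid at (8.00, 114.00).
top flange: A = 75 × 12 = 900.00, centroid at (-21.50, 220.00).
ΣA = 5430.00 mm², ΣAx_c = 90705.00 mm³, ΣAy_c = 572110.00 mm³.
x_c = 90705.00/5430.00 = 16.70 mm; y_c = 572110.00/5430.00 = 105.36 mm.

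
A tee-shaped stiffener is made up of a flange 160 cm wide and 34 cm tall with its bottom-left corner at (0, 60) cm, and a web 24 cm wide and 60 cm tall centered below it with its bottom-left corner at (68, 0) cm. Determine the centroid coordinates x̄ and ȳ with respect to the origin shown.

x̄ = 80.00 cm, ȳ = 67.16 cm

web: A = 24 × 60 = 1440.00, centroid at (80.00, 30.00).
flange: A = 160 × 34 = 5440.00, centroid at (80.00, 77.00).
ΣA = 6880.00 cm², ΣAx̄ = 550400.00 cm³, ΣAȳ = 462080.00 cm³.
x̄ = 550400.00/6880.00 = 80.00 cm; ȳ = 462080.00/6880.00 = 67.16 cm.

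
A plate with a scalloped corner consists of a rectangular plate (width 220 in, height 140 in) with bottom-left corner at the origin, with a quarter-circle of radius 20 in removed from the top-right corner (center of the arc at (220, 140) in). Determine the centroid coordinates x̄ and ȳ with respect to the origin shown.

Part | A | x̄ᵢ | ȳᵢ | A·x̄ᵢ | A·ȳᵢ
plate | 30800.00 | 110.00 | 70.00 | 3388000.00 | 2156000.00
removed quarter-circle | -314.16 | 211.51 | 131.51 | -66448.37 | -41315.63
Σ | 30485.84 |  |  | 3321551.63 | 2114684.37
x̄ = 3321551.63 / 30485.84 = 108.95 in
ȳ = 2114684.37 / 30485.84 = 69.37 in

x̄ = 108.95 in, ȳ = 69.37 in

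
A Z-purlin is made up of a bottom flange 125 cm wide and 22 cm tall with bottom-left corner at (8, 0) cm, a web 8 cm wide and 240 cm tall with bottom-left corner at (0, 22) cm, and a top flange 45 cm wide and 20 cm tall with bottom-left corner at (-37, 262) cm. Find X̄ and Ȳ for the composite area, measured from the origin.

X̄ = 33.84 cm, Ȳ = 98.33 cm

Part | A | x̄ᵢ | ȳᵢ | A·x̄ᵢ | A·ȳᵢ
bottom flange | 2750.00 | 70.50 | 11.00 | 193875.00 | 30250.00
web | 1920.00 | 4.00 | 142.00 | 7680.00 | 272640.00
top flange | 900.00 | -14.50 | 272.00 | -13050.00 | 244800.00
Σ | 5570.00 |  |  | 188505.00 | 547690.00
X̄ = 188505.00 / 5570.00 = 33.84 cm
Ȳ = 547690.00 / 5570.00 = 98.33 cm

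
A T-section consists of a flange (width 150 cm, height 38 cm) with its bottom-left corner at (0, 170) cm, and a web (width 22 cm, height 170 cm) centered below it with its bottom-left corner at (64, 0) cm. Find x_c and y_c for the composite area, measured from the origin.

web: A = 22 × 170 = 3740.00, centroid at (75.00, 85.00).
flange: A = 150 × 38 = 5700.00, centroid at (75.00, 189.00).
ΣA = 9440.00 cm², ΣAx_c = 708000.00 cm³, ΣAy_c = 1395200.00 cm³.
x_c = 708000.00/9440.00 = 75.00 cm; y_c = 1395200.00/9440.00 = 147.80 cm.

x_c = 75.00 cm, y_c = 147.80 cm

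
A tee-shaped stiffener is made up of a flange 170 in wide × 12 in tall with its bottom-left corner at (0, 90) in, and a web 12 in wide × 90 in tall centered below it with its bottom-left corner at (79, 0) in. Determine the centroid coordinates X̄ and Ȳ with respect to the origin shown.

web: A = 12 × 90 = 1080.00, centroid at (85.00, 45.00).
flange: A = 170 × 12 = 2040.00, centroid at (85.00, 96.00).
ΣA = 3120.00 in², ΣAX̄ = 265200.00 in³, ΣAȲ = 244440.00 in³.
X̄ = 265200.00/3120.00 = 85.00 in; Ȳ = 244440.00/3120.00 = 78.35 in.

X̄ = 85.00 in, Ȳ = 78.35 in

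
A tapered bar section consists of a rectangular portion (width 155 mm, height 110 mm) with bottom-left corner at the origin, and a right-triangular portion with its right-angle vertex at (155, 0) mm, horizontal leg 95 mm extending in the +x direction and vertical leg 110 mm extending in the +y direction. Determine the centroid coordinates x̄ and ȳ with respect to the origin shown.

Part | A | x̄ᵢ | ȳᵢ | A·x̄ᵢ | A·ȳᵢ
rectangular portion | 17050.00 | 77.50 | 55.00 | 1321375.00 | 937750.00
triangular portion | 5225.00 | 186.67 | 36.67 | 975333.33 | 191583.33
Σ | 22275.00 |  |  | 2296708.33 | 1129333.33
x̄ = 2296708.33 / 22275.00 = 103.11 mm
ȳ = 1129333.33 / 22275.00 = 50.70 mm

x̄ = 103.11 mm, ȳ = 50.70 mm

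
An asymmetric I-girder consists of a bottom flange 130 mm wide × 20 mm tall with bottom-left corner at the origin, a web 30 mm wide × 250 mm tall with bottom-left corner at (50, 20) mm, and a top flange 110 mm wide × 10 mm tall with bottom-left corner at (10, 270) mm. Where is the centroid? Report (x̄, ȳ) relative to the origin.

x̄ = 65.00 mm, ȳ = 126.43 mm

Part | A | x̄ᵢ | ȳᵢ | A·x̄ᵢ | A·ȳᵢ
bottom flange | 2600.00 | 65.00 | 10.00 | 169000.00 | 26000.00
web | 7500.00 | 65.00 | 145.00 | 487500.00 | 1087500.00
top flange | 1100.00 | 65.00 | 275.00 | 71500.00 | 302500.00
Σ | 11200.00 |  |  | 728000.00 | 1416000.00
x̄ = 728000.00 / 11200.00 = 65.00 mm
ȳ = 1416000.00 / 11200.00 = 126.43 mm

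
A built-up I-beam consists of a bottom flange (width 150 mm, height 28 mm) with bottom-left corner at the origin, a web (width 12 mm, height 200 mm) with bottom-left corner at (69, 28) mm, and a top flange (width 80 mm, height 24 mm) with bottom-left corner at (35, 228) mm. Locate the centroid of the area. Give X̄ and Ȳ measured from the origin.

X̄ = 75.00 mm, Ȳ = 97.04 mm

bottom flange: A = 150 × 28 = 4200.00, centroid at (75.00, 14.00).
web: A = 12 × 200 = 2400.00, centroid at (75.00, 128.00).
top flange: A = 80 × 24 = 1920.00, centroid at (75.00, 240.00).
ΣA = 8520.00 mm²
ΣAX̄ = (4200.00)(75.00) + (2400.00)(75.00) + (1920.00)(75.00) = 639000.00 mm³
ΣAȲ = (4200.00)(14.00) + (2400.00)(128.00) + (1920.00)(240.00) = 826800.00 mm³
X̄ = 639000.00 / 8520.00 = 75.00 mm
Ȳ = 826800.00 / 8520.00 = 97.04 mm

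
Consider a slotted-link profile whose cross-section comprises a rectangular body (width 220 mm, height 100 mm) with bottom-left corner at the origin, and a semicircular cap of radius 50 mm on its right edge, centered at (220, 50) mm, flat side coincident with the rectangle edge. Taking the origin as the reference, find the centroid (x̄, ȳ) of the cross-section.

rectangular body: A = 220 × 100 = 22000.00, centroid at (110.00, 50.00).
semicircular end: A = ½π·50² = 3926.99, centroid at (241.22, 50.00).
ΣA = 25926.99 mm²
ΣAx̄ = (22000.00)(110.00) + (3926.99)(241.22) = 3367271.31 mm³
ΣAȳ = (22000.00)(50.00) + (3926.99)(50.00) = 1296349.54 mm³
x̄ = 3367271.31 / 25926.99 = 129.88 mm
ȳ = 1296349.54 / 25926.99 = 50.00 mm

x̄ = 129.88 mm, ȳ = 50.00 mm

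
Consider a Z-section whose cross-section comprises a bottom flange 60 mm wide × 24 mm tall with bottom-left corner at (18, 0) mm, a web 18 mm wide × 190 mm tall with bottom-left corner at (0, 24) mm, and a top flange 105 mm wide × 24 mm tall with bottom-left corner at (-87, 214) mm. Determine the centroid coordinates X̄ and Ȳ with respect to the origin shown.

bottom flange: A = 60 × 24 = 1440.00, centroid at (48.00, 12.00).
web: A = 18 × 190 = 3420.00, centroid at (9.00, 119.00).
top flange: A = 105 × 24 = 2520.00, centroid at (-34.50, 226.00).
ΣA = 7380.00 mm²
ΣAX̄ = (1440.00)(48.00) + (3420.00)(9.00) + (2520.00)(-34.50) = 12960.00 mm³
ΣAȲ = (1440.00)(12.00) + (3420.00)(119.00) + (2520.00)(226.00) = 993780.00 mm³
X̄ = 12960.00 / 7380.00 = 1.76 mm
Ȳ = 993780.00 / 7380.00 = 134.66 mm

X̄ = 1.76 mm, Ȳ = 134.66 mm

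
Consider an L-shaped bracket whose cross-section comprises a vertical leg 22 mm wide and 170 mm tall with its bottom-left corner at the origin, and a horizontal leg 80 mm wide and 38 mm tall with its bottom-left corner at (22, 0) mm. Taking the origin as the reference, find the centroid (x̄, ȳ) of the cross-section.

x̄ = 33.87 mm, ȳ = 55.41 mm

vertical leg: A = 22 × 170 = 3740.00, centroid at (11.00, 85.00).
horizontal leg: A = 80 × 38 = 3040.00, centroid at (62.00, 19.00).
ΣA = 6780.00 mm², ΣAx̄ = 229620.00 mm³, ΣAȳ = 375660.00 mm³.
x̄ = 229620.00/6780.00 = 33.87 mm; ȳ = 375660.00/6780.00 = 55.41 mm.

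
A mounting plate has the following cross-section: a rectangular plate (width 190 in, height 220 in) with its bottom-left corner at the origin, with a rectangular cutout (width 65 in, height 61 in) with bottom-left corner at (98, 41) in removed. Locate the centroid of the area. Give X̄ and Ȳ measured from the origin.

plate: A = 190 × 220 = 41800.00, centroid at (95.00, 110.00).
hole: A = −(65 × 61) = -3965.00, centroid at (130.50, 71.50).
ΣA = 37835.00 in², ΣAX̄ = 3453567.50 in³, ΣAȲ = 4314502.50 in³.
X̄ = 3453567.50/37835.00 = 91.28 in; Ȳ = 4314502.50/37835.00 = 114.03 in.

X̄ = 91.28 in, Ȳ = 114.03 in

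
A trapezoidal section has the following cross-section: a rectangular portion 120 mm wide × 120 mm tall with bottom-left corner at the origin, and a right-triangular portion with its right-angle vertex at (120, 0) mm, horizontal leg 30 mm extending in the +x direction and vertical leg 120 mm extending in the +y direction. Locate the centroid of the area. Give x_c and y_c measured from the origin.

rectangular portion: A = 120 × 120 = 14400.00, centroid at (60.00, 60.00).
triangular portion: A = ½·30·120 = 1800.00, centroid at (130.00, 40.00).
ΣA = 16200.00 mm²
ΣAx_c = (14400.00)(60.00) + (1800.00)(130.00) = 1098000.00 mm³
ΣAy_c = (14400.00)(60.00) + (1800.00)(40.00) = 936000.00 mm³
x_c = 1098000.00 / 16200.00 = 67.78 mm
y_c = 936000.00 / 16200.00 = 57.78 mm

x_c = 67.78 mm, y_c = 57.78 mm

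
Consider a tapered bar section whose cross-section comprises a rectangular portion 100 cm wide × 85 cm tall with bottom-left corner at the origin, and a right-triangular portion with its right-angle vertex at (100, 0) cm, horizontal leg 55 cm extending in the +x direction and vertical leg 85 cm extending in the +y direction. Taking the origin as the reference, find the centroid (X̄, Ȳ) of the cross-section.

X̄ = 64.74 cm, Ȳ = 39.44 cm

rectangular portion: A = 100 × 85 = 8500.00, centroid at (50.00, 42.50).
triangular portion: A = ½·55·85 = 2337.50, centroid at (118.33, 28.33).
ΣA = 10837.50 cm², ΣAX̄ = 701604.17 cm³, ΣAȲ = 427479.17 cm³.
X̄ = 701604.17/10837.50 = 64.74 cm; Ȳ = 427479.17/10837.50 = 39.44 cm.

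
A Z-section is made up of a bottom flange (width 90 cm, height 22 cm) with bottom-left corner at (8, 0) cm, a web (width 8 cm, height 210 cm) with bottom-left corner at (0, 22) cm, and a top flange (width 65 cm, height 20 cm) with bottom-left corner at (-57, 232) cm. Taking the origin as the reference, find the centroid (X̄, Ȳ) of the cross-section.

Part | A | x̄ᵢ | ȳᵢ | A·x̄ᵢ | A·ȳᵢ
bottom flange | 1980.00 | 53.00 | 11.00 | 104940.00 | 21780.00
web | 1680.00 | 4.00 | 127.00 | 6720.00 | 213360.00
top flange | 1300.00 | -24.50 | 242.00 | -31850.00 | 314600.00
Σ | 4960.00 |  |  | 79810.00 | 549740.00
X̄ = 79810.00 / 4960.00 = 16.09 cm
Ȳ = 549740.00 / 4960.00 = 110.83 cm

X̄ = 16.09 cm, Ȳ = 110.83 cm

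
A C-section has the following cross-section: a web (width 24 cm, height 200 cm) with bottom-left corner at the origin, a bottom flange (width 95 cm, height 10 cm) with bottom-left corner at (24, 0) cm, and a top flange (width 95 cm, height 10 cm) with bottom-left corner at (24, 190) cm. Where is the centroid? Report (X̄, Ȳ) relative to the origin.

web: A = 24 × 200 = 4800.00, centroid at (12.00, 100.00).
bottom flange: A = 95 × 10 = 950.00, centroid at (71.50, 5.00).
top flange: A = 95 × 10 = 950.00, centroid at (71.50, 195.00).
ΣA = 6700.00 cm²
ΣAX̄ = (4800.00)(12.00) + (950.00)(71.50) + (950.00)(71.50) = 193450.00 cm³
ΣAȲ = (4800.00)(100.00) + (950.00)(5.00) + (950.00)(195.00) = 670000.00 cm³
X̄ = 193450.00 / 6700.00 = 28.87 cm
Ȳ = 670000.00 / 6700.00 = 100.00 cm

X̄ = 28.87 cm, Ȳ = 100.00 cm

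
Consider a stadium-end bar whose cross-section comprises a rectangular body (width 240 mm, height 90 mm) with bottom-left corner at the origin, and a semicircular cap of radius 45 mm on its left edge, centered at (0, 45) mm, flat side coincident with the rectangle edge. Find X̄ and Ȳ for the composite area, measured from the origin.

X̄ = 102.15 mm, Ȳ = 45.00 mm

Part | A | x̄ᵢ | ȳᵢ | A·x̄ᵢ | A·ȳᵢ
rectangular body | 21600.00 | 120.00 | 45.00 | 2592000.00 | 972000.00
semicircular end | 3180.86 | -19.10 | 45.00 | -60750.00 | 143138.82
Σ | 24780.86 |  |  | 2531250.00 | 1115138.82
X̄ = 2531250.00 / 24780.86 = 102.15 mm
Ȳ = 1115138.82 / 24780.86 = 45.00 mm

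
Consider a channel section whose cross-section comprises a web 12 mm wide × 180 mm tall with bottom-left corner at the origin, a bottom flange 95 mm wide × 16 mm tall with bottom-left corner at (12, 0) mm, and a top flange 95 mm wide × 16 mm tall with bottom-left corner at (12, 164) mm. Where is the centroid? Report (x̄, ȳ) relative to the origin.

web: A = 12 × 180 = 2160.00, centroid at (6.00, 90.00).
bottom flange: A = 95 × 16 = 1520.00, centroid at (59.50, 8.00).
top flange: A = 95 × 16 = 1520.00, centroid at (59.50, 172.00).
ΣA = 5200.00 mm²
ΣAx̄ = (2160.00)(6.00) + (1520.00)(59.50) + (1520.00)(59.50) = 193840.00 mm³
ΣAȳ = (2160.00)(90.00) + (1520.00)(8.00) + (1520.00)(172.00) = 468000.00 mm³
x̄ = 193840.00 / 5200.00 = 37.28 mm
ȳ = 468000.00 / 5200.00 = 90.00 mm

x̄ = 37.28 mm, ȳ = 90.00 mm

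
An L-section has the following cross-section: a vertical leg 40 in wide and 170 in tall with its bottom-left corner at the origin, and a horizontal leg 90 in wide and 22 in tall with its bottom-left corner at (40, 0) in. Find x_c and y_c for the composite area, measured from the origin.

vertical leg: A = 40 × 170 = 6800.00, centroid at (20.00, 85.00).
horizontal leg: A = 90 × 22 = 1980.00, centroid at (85.00, 11.00).
ΣA = 8780.00 in²
ΣAx_c = (6800.00)(20.00) + (1980.00)(85.00) = 304300.00 in³
ΣAy_c = (6800.00)(85.00) + (1980.00)(11.00) = 599780.00 in³
x_c = 304300.00 / 8780.00 = 34.66 in
y_c = 599780.00 / 8780.00 = 68.31 in

x_c = 34.66 in, y_c = 68.31 in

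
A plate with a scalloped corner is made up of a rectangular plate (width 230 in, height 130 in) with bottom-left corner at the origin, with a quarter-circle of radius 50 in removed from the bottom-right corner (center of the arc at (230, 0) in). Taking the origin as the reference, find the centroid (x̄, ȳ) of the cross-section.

x̄ = 108.41 in, ȳ = 68.08 in

Part | A | x̄ᵢ | ȳᵢ | A·x̄ᵢ | A·ȳᵢ
plate | 29900.00 | 115.00 | 65.00 | 3438500.00 | 1943500.00
removed quarter-circle | -1963.50 | 208.78 | 21.22 | -409937.28 | -41666.67
Σ | 27936.50 |  |  | 3028562.72 | 1901833.33
x̄ = 3028562.72 / 27936.50 = 108.41 in
ȳ = 1901833.33 / 27936.50 = 68.08 in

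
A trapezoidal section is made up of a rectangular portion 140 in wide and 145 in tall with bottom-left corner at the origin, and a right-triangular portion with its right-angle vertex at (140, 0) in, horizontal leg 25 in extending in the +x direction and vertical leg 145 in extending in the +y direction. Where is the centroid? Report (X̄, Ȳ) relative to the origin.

rectangular portion: A = 140 × 145 = 20300.00, centroid at (70.00, 72.50).
triangular portion: A = ½·25·145 = 1812.50, centroid at (148.33, 48.33).
ΣA = 22112.50 in²
ΣAX̄ = (20300.00)(70.00) + (1812.50)(148.33) = 1689854.17 in³
ΣAȲ = (20300.00)(72.50) + (1812.50)(48.33) = 1559354.17 in³
X̄ = 1689854.17 / 22112.50 = 76.42 in
Ȳ = 1559354.17 / 22112.50 = 70.52 in

X̄ = 76.42 in, Ȳ = 70.52 in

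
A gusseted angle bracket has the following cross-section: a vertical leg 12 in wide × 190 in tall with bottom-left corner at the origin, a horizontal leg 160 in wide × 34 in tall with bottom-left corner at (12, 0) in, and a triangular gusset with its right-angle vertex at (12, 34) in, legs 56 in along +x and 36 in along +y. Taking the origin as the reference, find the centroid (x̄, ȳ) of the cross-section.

x̄ = 62.45 in, ȳ = 40.73 in

Part | A | x̄ᵢ | ȳᵢ | A·x̄ᵢ | A·ȳᵢ
vertical leg | 2280.00 | 6.00 | 95.00 | 13680.00 | 216600.00
horizontal leg | 5440.00 | 92.00 | 17.00 | 500480.00 | 92480.00
gusset | 1008.00 | 30.67 | 46.00 | 30912.00 | 46368.00
Σ | 8728.00 |  |  | 545072.00 | 355448.00
x̄ = 545072.00 / 8728.00 = 62.45 in
ȳ = 355448.00 / 8728.00 = 40.73 in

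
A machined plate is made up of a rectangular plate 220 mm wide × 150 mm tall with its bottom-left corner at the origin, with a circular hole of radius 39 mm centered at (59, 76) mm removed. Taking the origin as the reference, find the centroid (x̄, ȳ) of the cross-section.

x̄ = 118.64 mm, ȳ = 74.83 mm

Part | A | x̄ᵢ | ȳᵢ | A·x̄ᵢ | A·ȳᵢ
plate | 33000.00 | 110.00 | 75.00 | 3630000.00 | 2475000.00
hole | -4778.36 | 59.00 | 76.00 | -281923.38 | -363155.54
Σ | 28221.64 |  |  | 3348076.62 | 2111844.46
x̄ = 3348076.62 / 28221.64 = 118.64 mm
ȳ = 2111844.46 / 28221.64 = 74.83 mm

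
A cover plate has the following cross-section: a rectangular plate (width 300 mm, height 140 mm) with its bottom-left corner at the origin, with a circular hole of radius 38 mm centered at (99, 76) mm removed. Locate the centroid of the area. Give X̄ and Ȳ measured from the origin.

X̄ = 156.18 mm, Ȳ = 69.27 mm

Part | A | x̄ᵢ | ȳᵢ | A·x̄ᵢ | A·ȳᵢ
plate | 42000.00 | 150.00 | 70.00 | 6300000.00 | 2940000.00
hole | -4536.46 | 99.00 | 76.00 | -449109.52 | -344770.94
Σ | 37463.54 |  |  | 5850890.48 | 2595229.06
X̄ = 5850890.48 / 37463.54 = 156.18 mm
Ȳ = 2595229.06 / 37463.54 = 69.27 mm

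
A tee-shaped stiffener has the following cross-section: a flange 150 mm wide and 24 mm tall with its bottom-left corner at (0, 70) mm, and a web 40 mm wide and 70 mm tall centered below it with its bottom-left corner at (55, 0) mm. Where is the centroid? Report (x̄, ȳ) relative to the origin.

x̄ = 75.00 mm, ȳ = 61.44 mm

web: A = 40 × 70 = 2800.00, centroid at (75.00, 35.00).
flange: A = 150 × 24 = 3600.00, centroid at (75.00, 82.00).
ΣA = 6400.00 mm²
ΣAx̄ = (2800.00)(75.00) + (3600.00)(75.00) = 480000.00 mm³
ΣAȳ = (2800.00)(35.00) + (3600.00)(82.00) = 393200.00 mm³
x̄ = 480000.00 / 6400.00 = 75.00 mm
ȳ = 393200.00 / 6400.00 = 61.44 mm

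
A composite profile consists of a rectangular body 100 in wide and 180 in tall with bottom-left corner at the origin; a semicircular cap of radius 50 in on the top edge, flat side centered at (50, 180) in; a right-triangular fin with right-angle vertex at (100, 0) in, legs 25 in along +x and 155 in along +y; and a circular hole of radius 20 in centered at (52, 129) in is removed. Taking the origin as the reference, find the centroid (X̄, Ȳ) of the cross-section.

rectangular body: A = 100 × 180 = 18000.00, centroid at (50.00, 90.00).
semicircular top: A = ½π·50² = 3926.99, centroid at (50.00, 201.22).
triangular fin: A = ½·25·155 = 1937.50, centroid at (108.33, 51.67).
hole: A = −π·20² = -1256.64, centroid at (52.00, 129.00).
ΣA = 22607.85 in², ΣAX̄ = 1240900.25 in³, ΣAȲ = 2348189.67 in³.
X̄ = 1240900.25/22607.85 = 54.89 in; Ȳ = 2348189.67/22607.85 = 103.87 in.

X̄ = 54.89 in, Ȳ = 103.87 in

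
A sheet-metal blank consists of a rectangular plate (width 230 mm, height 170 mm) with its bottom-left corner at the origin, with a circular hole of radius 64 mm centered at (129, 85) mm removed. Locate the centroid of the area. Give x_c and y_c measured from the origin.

x_c = 108.13 mm, y_c = 85.00 mm

plate: A = 230 × 170 = 39100.00, centroid at (115.00, 85.00).
hole: A = −π·64² = -12867.96, centroid at (129.00, 85.00).
ΣA = 26232.04 mm², ΣAx_c = 2836532.71 mm³, ΣAy_c = 2229723.10 mm³.
x_c = 2836532.71/26232.04 = 108.13 mm; y_c = 2229723.10/26232.04 = 85.00 mm.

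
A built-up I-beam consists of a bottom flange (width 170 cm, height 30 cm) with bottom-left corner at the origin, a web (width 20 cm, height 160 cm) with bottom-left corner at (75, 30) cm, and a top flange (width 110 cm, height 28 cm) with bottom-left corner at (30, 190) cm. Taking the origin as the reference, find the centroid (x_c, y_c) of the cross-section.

x_c = 85.00 cm, y_c = 92.87 cm

Part | A | x̄ᵢ | ȳᵢ | A·x̄ᵢ | A·ȳᵢ
bottom flange | 5100.00 | 85.00 | 15.00 | 433500.00 | 76500.00
web | 3200.00 | 85.00 | 110.00 | 272000.00 | 352000.00
top flange | 3080.00 | 85.00 | 204.00 | 261800.00 | 628320.00
Σ | 11380.00 |  |  | 967300.00 | 1056820.00
x_c = 967300.00 / 11380.00 = 85.00 cm
y_c = 1056820.00 / 11380.00 = 92.87 cm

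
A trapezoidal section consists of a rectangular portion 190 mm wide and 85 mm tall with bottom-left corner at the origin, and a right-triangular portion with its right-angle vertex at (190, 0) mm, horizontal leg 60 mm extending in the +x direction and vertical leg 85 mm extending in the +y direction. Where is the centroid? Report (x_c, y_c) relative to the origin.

rectangular portion: A = 190 × 85 = 16150.00, centroid at (95.00, 42.50).
triangular portion: A = ½·60·85 = 2550.00, centroid at (210.00, 28.33).
ΣA = 18700.00 mm², ΣAx_c = 2069750.00 mm³, ΣAy_c = 758625.00 mm³.
x_c = 2069750.00/18700.00 = 110.68 mm; y_c = 758625.00/18700.00 = 40.57 mm.

x_c = 110.68 mm, y_c = 40.57 mm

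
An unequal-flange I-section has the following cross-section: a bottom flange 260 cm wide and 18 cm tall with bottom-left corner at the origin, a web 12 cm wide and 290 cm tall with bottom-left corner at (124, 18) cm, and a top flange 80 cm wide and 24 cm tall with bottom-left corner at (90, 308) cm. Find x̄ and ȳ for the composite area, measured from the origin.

x̄ = 130.00 cm, ȳ = 121.40 cm

Part | A | x̄ᵢ | ȳᵢ | A·x̄ᵢ | A·ȳᵢ
bottom flange | 4680.00 | 130.00 | 9.00 | 608400.00 | 42120.00
web | 3480.00 | 130.00 | 163.00 | 452400.00 | 567240.00
top flange | 1920.00 | 130.00 | 320.00 | 249600.00 | 614400.00
Σ | 10080.00 |  |  | 1310400.00 | 1223760.00
x̄ = 1310400.00 / 10080.00 = 130.00 cm
ȳ = 1223760.00 / 10080.00 = 121.40 cm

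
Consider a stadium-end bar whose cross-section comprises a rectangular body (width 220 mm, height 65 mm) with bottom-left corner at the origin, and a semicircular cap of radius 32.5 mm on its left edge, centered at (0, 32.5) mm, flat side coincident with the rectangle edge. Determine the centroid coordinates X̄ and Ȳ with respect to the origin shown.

rectangular body: A = 220 × 65 = 14300.00, centroid at (110.00, 32.50).
semicircular end: A = ½π·32.5² = 1659.15, centroid at (-13.79, 32.50).
ΣA = 15959.15 mm²
ΣAX̄ = (14300.00)(110.00) + (1659.15)(-13.79) = 1550114.58 mm³
ΣAȲ = (14300.00)(32.50) + (1659.15)(32.50) = 518672.49 mm³
X̄ = 1550114.58 / 15959.15 = 97.13 mm
Ȳ = 518672.49 / 15959.15 = 32.50 mm

X̄ = 97.13 mm, Ȳ = 32.50 mm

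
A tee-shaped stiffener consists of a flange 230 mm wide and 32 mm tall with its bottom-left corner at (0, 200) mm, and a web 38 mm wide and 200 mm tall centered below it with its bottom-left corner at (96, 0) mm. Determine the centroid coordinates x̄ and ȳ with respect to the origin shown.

web: A = 38 × 200 = 7600.00, centroid at (115.00, 100.00).
flange: A = 230 × 32 = 7360.00, centroid at (115.00, 216.00).
ΣA = 14960.00 mm², ΣAx̄ = 1720400.00 mm³, ΣAȳ = 2349760.00 mm³.
x̄ = 1720400.00/14960.00 = 115.00 mm; ȳ = 2349760.00/14960.00 = 157.07 mm.

x̄ = 115.00 mm, ȳ = 157.07 mm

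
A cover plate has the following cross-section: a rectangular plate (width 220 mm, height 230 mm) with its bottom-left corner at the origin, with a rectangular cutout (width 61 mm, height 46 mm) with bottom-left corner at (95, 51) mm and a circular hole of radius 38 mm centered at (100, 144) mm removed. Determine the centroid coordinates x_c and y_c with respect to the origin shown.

x_c = 110.04 mm, y_c = 114.62 mm

Part | A | x̄ᵢ | ȳᵢ | A·x̄ᵢ | A·ȳᵢ
plate | 50600.00 | 110.00 | 115.00 | 5566000.00 | 5819000.00
hole 1 | -2806.00 | 125.50 | 74.00 | -352153.00 | -207644.00
hole 2 | -4536.46 | 100.00 | 144.00 | -453645.98 | -653250.21
Σ | 43257.54 |  |  | 4760201.02 | 4958105.79
x_c = 4760201.02 / 43257.54 = 110.04 mm
y_c = 4958105.79 / 43257.54 = 114.62 mm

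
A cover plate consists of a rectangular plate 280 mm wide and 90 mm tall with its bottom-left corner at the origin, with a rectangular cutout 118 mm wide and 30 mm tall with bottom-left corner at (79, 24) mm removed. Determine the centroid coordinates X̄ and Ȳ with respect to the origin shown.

plate: A = 280 × 90 = 25200.00, centroid at (140.00, 45.00).
hole: A = −(118 × 30) = -3540.00, centroid at (138.00, 39.00).
ΣA = 21660.00 mm²
ΣAX̄ = (25200.00)(140.00) + (-3540.00)(138.00) = 3039480.00 mm³
ΣAȲ = (25200.00)(45.00) + (-3540.00)(39.00) = 995940.00 mm³
X̄ = 3039480.00 / 21660.00 = 140.33 mm
Ȳ = 995940.00 / 21660.00 = 45.98 mm

X̄ = 140.33 mm, Ȳ = 45.98 mm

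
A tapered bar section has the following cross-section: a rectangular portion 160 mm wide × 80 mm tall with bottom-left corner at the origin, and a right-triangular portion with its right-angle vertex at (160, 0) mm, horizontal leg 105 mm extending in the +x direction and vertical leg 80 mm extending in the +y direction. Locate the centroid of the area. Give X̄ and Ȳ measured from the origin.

rectangular portion: A = 160 × 80 = 12800.00, centroid at (80.00, 40.00).
triangular portion: A = ½·105·80 = 4200.00, centroid at (195.00, 26.67).
ΣA = 17000.00 mm², ΣAX̄ = 1843000.00 mm³, ΣAȲ = 624000.00 mm³.
X̄ = 1843000.00/17000.00 = 108.41 mm; Ȳ = 624000.00/17000.00 = 36.71 mm.

X̄ = 108.41 mm, Ȳ = 36.71 mm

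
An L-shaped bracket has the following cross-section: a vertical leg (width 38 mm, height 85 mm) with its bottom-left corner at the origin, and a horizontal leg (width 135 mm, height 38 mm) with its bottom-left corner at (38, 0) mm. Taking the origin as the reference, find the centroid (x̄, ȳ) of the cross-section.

x̄ = 72.08 mm, ȳ = 28.08 mm

vertical leg: A = 38 × 85 = 3230.00, centroid at (19.00, 42.50).
horizontal leg: A = 135 × 38 = 5130.00, centroid at (105.50, 19.00).
ΣA = 8360.00 mm²
ΣAx̄ = (3230.00)(19.00) + (5130.00)(105.50) = 602585.00 mm³
ΣAȳ = (3230.00)(42.50) + (5130.00)(19.00) = 234745.00 mm³
x̄ = 602585.00 / 8360.00 = 72.08 mm
ȳ = 234745.00 / 8360.00 = 28.08 mm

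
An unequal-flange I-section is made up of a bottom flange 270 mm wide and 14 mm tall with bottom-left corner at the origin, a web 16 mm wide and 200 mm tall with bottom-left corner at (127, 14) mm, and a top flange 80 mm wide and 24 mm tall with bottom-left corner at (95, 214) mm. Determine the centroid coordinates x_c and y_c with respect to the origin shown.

bottom flange: A = 270 × 14 = 3780.00, centroid at (135.00, 7.00).
web: A = 16 × 200 = 3200.00, centroid at (135.00, 114.00).
top flange: A = 80 × 24 = 1920.00, centroid at (135.00, 226.00).
ΣA = 8900.00 mm², ΣAx_c = 1201500.00 mm³, ΣAy_c = 825180.00 mm³.
x_c = 1201500.00/8900.00 = 135.00 mm; y_c = 825180.00/8900.00 = 92.72 mm.

x_c = 135.00 mm, y_c = 92.72 mm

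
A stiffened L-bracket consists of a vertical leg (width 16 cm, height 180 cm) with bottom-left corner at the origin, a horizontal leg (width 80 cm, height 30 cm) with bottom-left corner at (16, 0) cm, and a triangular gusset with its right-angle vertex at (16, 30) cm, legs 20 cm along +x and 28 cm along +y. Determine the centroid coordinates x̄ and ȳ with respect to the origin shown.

x̄ = 29.46 cm, ȳ = 55.07 cm

vertical leg: A = 16 × 180 = 2880.00, centroid at (8.00, 90.00).
horizontal leg: A = 80 × 30 = 2400.00, centroid at (56.00, 15.00).
gusset: A = ½·20·28 = 280.00, centroid at (22.67, 39.33).
ΣA = 5560.00 cm²
ΣAx̄ = (2880.00)(8.00) + (2400.00)(56.00) + (280.00)(22.67) = 163786.67 cm³
ΣAȳ = (2880.00)(90.00) + (2400.00)(15.00) + (280.00)(39.33) = 306213.33 cm³
x̄ = 163786.67 / 5560.00 = 29.46 cm
ȳ = 306213.33 / 5560.00 = 55.07 cm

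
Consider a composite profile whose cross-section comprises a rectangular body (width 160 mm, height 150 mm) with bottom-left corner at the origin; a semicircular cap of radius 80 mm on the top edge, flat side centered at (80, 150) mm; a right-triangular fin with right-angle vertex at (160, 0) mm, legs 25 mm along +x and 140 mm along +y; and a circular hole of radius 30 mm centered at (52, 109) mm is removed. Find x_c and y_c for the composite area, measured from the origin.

x_c = 87.09 mm, y_c = 103.80 mm

rectangular body: A = 160 × 150 = 24000.00, centroid at (80.00, 75.00).
semicircular top: A = ½π·80² = 10053.10, centroid at (80.00, 183.95).
triangular fin: A = ½·25·140 = 1750.00, centroid at (168.33, 46.67).
hole: A = −π·30² = -2827.43, centroid at (52.00, 109.00).
ΣA = 32975.66 mm², ΣAx_c = 2871804.52 mm³, ΣAy_c = 3422774.23 mm³.
x_c = 2871804.52/32975.66 = 87.09 mm; y_c = 3422774.23/32975.66 = 103.80 mm.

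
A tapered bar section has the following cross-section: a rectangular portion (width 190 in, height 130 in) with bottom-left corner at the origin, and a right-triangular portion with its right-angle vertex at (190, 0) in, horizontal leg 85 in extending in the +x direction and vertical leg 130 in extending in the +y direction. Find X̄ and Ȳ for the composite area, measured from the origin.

rectangular portion: A = 190 × 130 = 24700.00, centroid at (95.00, 65.00).
triangular portion: A = ½·85·130 = 5525.00, centroid at (218.33, 43.33).
ΣA = 30225.00 in², ΣAX̄ = 3552791.67 in³, ΣAȲ = 1844916.67 in³.
X̄ = 3552791.67/30225.00 = 117.54 in; Ȳ = 1844916.67/30225.00 = 61.04 in.

X̄ = 117.54 in, Ȳ = 61.04 in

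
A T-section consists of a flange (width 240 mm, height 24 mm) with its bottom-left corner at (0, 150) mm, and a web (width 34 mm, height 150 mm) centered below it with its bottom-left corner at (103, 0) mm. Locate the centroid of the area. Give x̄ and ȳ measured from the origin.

web: A = 34 × 150 = 5100.00, centroid at (120.00, 75.00).
flange: A = 240 × 24 = 5760.00, centroid at (120.00, 162.00).
ΣA = 10860.00 mm², ΣAx̄ = 1303200.00 mm³, ΣAȳ = 1315620.00 mm³.
x̄ = 1303200.00/10860.00 = 120.00 mm; ȳ = 1315620.00/10860.00 = 121.14 mm.

x̄ = 120.00 mm, ȳ = 121.14 mm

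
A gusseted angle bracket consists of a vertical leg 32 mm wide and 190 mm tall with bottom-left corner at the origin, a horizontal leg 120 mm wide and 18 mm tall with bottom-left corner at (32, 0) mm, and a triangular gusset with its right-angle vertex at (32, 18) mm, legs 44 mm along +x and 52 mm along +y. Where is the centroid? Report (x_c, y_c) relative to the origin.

vertical leg: A = 32 × 190 = 6080.00, centroid at (16.00, 95.00).
horizontal leg: A = 120 × 18 = 2160.00, centroid at (92.00, 9.00).
gusset: A = ½·44·52 = 1144.00, centroid at (46.67, 35.33).
ΣA = 9384.00 mm², ΣAx_c = 349386.67 mm³, ΣAy_c = 637461.33 mm³.
x_c = 349386.67/9384.00 = 37.23 mm; y_c = 637461.33/9384.00 = 67.93 mm.

x_c = 37.23 mm, y_c = 67.93 mm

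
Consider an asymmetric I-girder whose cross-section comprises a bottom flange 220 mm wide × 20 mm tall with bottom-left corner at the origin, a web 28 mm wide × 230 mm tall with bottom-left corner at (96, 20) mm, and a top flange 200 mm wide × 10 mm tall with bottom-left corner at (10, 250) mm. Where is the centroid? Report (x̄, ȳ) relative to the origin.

x̄ = 110.00 mm, ȳ = 110.86 mm

Part | A | x̄ᵢ | ȳᵢ | A·x̄ᵢ | A·ȳᵢ
bottom flange | 4400.00 | 110.00 | 10.00 | 484000.00 | 44000.00
web | 6440.00 | 110.00 | 135.00 | 708400.00 | 869400.00
top flange | 2000.00 | 110.00 | 255.00 | 220000.00 | 510000.00
Σ | 12840.00 |  |  | 1412400.00 | 1423400.00
x̄ = 1412400.00 / 12840.00 = 110.00 mm
ȳ = 1423400.00 / 12840.00 = 110.86 mm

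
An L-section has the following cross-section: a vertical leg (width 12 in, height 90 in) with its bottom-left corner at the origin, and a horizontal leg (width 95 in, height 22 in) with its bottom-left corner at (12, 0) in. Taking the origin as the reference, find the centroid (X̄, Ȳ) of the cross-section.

X̄ = 41.27 in, Ȳ = 22.58 in

vertical leg: A = 12 × 90 = 1080.00, centroid at (6.00, 45.00).
horizontal leg: A = 95 × 22 = 2090.00, centroid at (59.50, 11.00).
ΣA = 3170.00 in²
ΣAX̄ = (1080.00)(6.00) + (2090.00)(59.50) = 130835.00 in³
ΣAȲ = (1080.00)(45.00) + (2090.00)(11.00) = 71590.00 in³
X̄ = 130835.00 / 3170.00 = 41.27 in
Ȳ = 71590.00 / 3170.00 = 22.58 in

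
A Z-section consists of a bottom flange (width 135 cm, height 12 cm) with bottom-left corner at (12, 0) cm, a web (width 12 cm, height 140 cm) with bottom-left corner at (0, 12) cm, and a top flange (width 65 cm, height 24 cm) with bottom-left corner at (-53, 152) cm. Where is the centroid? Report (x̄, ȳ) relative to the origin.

bottom flange: A = 135 × 12 = 1620.00, centroid at (79.50, 6.00).
web: A = 12 × 140 = 1680.00, centroid at (6.00, 82.00).
top flange: A = 65 × 24 = 1560.00, centroid at (-20.50, 164.00).
ΣA = 4860.00 cm², ΣAx̄ = 106890.00 cm³, ΣAȳ = 403320.00 cm³.
x̄ = 106890.00/4860.00 = 21.99 cm; ȳ = 403320.00/4860.00 = 82.99 cm.

x̄ = 21.99 cm, ȳ = 82.99 cm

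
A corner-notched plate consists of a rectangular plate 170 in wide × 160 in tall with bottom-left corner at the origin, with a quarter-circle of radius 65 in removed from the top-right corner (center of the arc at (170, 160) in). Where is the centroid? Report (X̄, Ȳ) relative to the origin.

X̄ = 77.02 in, Ȳ = 72.72 in

Part | A | x̄ᵢ | ȳᵢ | A·x̄ᵢ | A·ȳᵢ
plate | 27200.00 | 85.00 | 80.00 | 2312000.00 | 2176000.00
removed quarter-circle | -3318.31 | 142.41 | 132.41 | -472570.56 | -439387.49
Σ | 23881.69 |  |  | 1839429.44 | 1736612.51
X̄ = 1839429.44 / 23881.69 = 77.02 in
Ȳ = 1736612.51 / 23881.69 = 72.72 in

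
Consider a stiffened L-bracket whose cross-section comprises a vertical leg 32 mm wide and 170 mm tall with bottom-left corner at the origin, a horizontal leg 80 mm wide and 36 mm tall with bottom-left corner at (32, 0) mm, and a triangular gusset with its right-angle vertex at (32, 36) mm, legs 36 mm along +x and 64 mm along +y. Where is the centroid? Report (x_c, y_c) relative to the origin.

x_c = 36.43 mm, y_c = 61.26 mm

vertical leg: A = 32 × 170 = 5440.00, centroid at (16.00, 85.00).
horizontal leg: A = 80 × 36 = 2880.00, centroid at (72.00, 18.00).
gusset: A = ½·36·64 = 1152.00, centroid at (44.00, 57.33).
ΣA = 9472.00 mm²
ΣAx_c = (5440.00)(16.00) + (2880.00)(72.00) + (1152.00)(44.00) = 345088.00 mm³
ΣAy_c = (5440.00)(85.00) + (2880.00)(18.00) + (1152.00)(57.33) = 580288.00 mm³
x_c = 345088.00 / 9472.00 = 36.43 mm
y_c = 580288.00 / 9472.00 = 61.26 mm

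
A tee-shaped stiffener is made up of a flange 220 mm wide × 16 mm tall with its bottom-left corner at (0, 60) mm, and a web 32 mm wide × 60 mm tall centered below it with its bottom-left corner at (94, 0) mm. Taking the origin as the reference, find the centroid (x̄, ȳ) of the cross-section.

x̄ = 110.00 mm, ȳ = 54.59 mm

Part | A | x̄ᵢ | ȳᵢ | A·x̄ᵢ | A·ȳᵢ
web | 1920.00 | 110.00 | 30.00 | 211200.00 | 57600.00
flange | 3520.00 | 110.00 | 68.00 | 387200.00 | 239360.00
Σ | 5440.00 |  |  | 598400.00 | 296960.00
x̄ = 598400.00 / 5440.00 = 110.00 mm
ȳ = 296960.00 / 5440.00 = 54.59 mm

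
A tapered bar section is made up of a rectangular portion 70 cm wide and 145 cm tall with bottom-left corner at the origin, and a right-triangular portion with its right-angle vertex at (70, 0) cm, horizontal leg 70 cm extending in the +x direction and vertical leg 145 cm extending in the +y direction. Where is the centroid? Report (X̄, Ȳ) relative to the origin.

X̄ = 54.44 cm, Ȳ = 64.44 cm

rectangular portion: A = 70 × 145 = 10150.00, centroid at (35.00, 72.50).
triangular portion: A = ½·70·145 = 5075.00, centroid at (93.33, 48.33).
ΣA = 15225.00 cm²
ΣAX̄ = (10150.00)(35.00) + (5075.00)(93.33) = 828916.67 cm³
ΣAȲ = (10150.00)(72.50) + (5075.00)(48.33) = 981166.67 cm³
X̄ = 828916.67 / 15225.00 = 54.44 cm
Ȳ = 981166.67 / 15225.00 = 64.44 cm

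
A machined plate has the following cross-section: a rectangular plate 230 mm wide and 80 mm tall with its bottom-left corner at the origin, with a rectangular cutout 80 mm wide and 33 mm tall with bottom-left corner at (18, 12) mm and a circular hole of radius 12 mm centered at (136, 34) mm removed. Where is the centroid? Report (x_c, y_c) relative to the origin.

Part | A | x̄ᵢ | ȳᵢ | A·x̄ᵢ | A·ȳᵢ
plate | 18400.00 | 115.00 | 40.00 | 2116000.00 | 736000.00
hole 1 | -2640.00 | 58.00 | 28.50 | -153120.00 | -75240.00
hole 2 | -452.39 | 136.00 | 34.00 | -61524.95 | -15381.24
Σ | 15307.61 |  |  | 1901355.05 | 645378.76
x_c = 1901355.05 / 15307.61 = 124.21 mm
y_c = 645378.76 / 15307.61 = 42.16 mm

x_c = 124.21 mm, y_c = 42.16 mm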